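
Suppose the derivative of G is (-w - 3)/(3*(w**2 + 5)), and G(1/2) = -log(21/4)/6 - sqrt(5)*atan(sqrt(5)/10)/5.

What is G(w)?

G(w) = -log(w**2 + 5)/6 - sqrt(5)*atan(sqrt(5)*w/5)/5

The proposed G(w) is checked by its d/dw: the result must match the given G'(w).
A general antiderivative is -log(w**2 + 5)/6 - sqrt(5)*atan(sqrt(5)*w/5)/5 + C.
The condition gives C = -log(21/4)/6 - sqrt(5)*atan(sqrt(5)/10)/5 - (-log(21/4)/6 - sqrt(5)*atan(sqrt(5)/10)/5) = 0.
So G(w) = -log(w**2 + 5)/6 - sqrt(5)*atan(sqrt(5)*w/5)/5.
Check: d/dw[-log(w**2 + 5)/6 - sqrt(5)*atan(sqrt(5)*w/5)/5] = (-w - 3)/(3*w**2 + 15), which equals G'(w).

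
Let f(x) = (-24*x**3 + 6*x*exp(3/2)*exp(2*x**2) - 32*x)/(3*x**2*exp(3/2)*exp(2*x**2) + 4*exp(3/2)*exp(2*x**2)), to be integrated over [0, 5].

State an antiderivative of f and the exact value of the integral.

Antiderivative: F(x) = 2*exp(-2*x**2 - 3/2) + log(3*x**2/2 + 2); value = -log(2) - 2*exp(-3/2) + 2*exp(-103/2) + log(79/2)

Any candidate F(x) must reproduce f(x) exactly when differentiated.
F(x) = 2*exp(-2*x**2 - 3/2) + log(3*x**2/2 + 2) is an antiderivative of f.
Check: d/dx[2*exp(-2*x**2 - 3/2) + log(3*x**2/2 + 2)] = (-24*x**3 + 6*x*exp(3/2)*exp(2*x**2) - 32*x)/(3*x**2*exp(3/2)*exp(2*x**2) + 4*exp(3/2)*exp(2*x**2)) = f(x).
F(5) = 2*exp(-103/2) + log(79/2); F(0) = 2*exp(-3/2) + log(2).
Integral = F(5) - F(0) = -log(2) - 2*exp(-3/2) + 2*exp(-103/2) + log(79/2).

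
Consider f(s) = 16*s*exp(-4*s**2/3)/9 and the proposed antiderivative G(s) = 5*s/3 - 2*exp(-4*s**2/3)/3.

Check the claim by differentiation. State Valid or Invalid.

d/ds[G] = (16*s + 15*exp(4*s**2/3))*exp(-4*s**2/3)/9
d/ds[G] - f(s) = 5/3 != 0.

Invalid: d/ds[G] - f = 5/3, which is not 0.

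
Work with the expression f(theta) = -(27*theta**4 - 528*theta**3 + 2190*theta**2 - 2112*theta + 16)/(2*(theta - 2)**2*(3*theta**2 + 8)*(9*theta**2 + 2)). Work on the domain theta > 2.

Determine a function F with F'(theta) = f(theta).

An antiderivative is F(theta) = (4*(theta - 2)*log(3*theta**2/2 + 1/3) - 4*(theta - 2)*log(3*theta**2/2 + 4) + 1)/(2*(theta - 2)).

Differentiate the proposed F(theta) back; it has to land on f(theta) exactly.
Check: d/dtheta[(4*(theta - 2)*log(3*theta**2/2 + 1/3) - 4*(theta - 2)*log(3*theta**2/2 + 4) + 1)/(2*(theta - 2))] = (-27*theta**4 + 528*theta**3 - 2190*theta**2 + 2112*theta - 16)/(54*theta**6 - 216*theta**5 + 372*theta**4 - 624*theta**3 + 656*theta**2 - 128*theta + 128), which equals f(theta).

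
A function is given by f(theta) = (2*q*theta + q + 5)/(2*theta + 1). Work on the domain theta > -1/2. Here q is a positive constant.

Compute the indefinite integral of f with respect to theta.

Whatever form F(theta) takes, F'(theta) = f(theta) is non-negotiable.
Check: d/dtheta[(2*q*theta + 5*log(theta + 1/2))/2] = (2*q*theta + q + 5)/(2*theta + 1) = f(theta).

F(theta) = (2*q*theta + 5*log(theta + 1/2))/2 + C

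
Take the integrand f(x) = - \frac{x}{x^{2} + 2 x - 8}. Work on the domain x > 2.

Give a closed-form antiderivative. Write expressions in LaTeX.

An antiderivative is F(x) = \frac{- \log{\left(x - 2 \right)} - 2 \log{\left(x + 4 \right)}}{3}.

The denominator factors as \left(x - 2\right) \left(x + 4\right); partial fractions split f into directly integrable pieces: - \frac{2}{3 \left(x + 4\right)} - \frac{1}{3 \left(x - 2\right)}.
Check: d/dx[\frac{- \log{\left(x - 2 \right)} - 2 \log{\left(x + 4 \right)}}{3}] = - \frac{x}{x^{2} + 2 x - 8} = f(x).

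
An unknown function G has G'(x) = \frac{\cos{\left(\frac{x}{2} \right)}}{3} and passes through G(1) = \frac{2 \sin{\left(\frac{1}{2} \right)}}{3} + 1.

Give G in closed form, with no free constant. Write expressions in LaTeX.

G(x) = \frac{2 \sin{\left(\frac{x}{2} \right)}}{3} + 1

Since d/dx undoes antidifferentiation here, G(x) must give back the stated G'(x).
A general antiderivative is \frac{2 \sin{\left(\frac{x}{2} \right)}}{3} + C.
The condition gives C = \frac{2 \sin{\left(\frac{1}{2} \right)}}{3} + 1 - (\frac{2 \sin{\left(\frac{1}{2} \right)}}{3}) = 1.
So G(x) = \frac{2 \sin{\left(\frac{x}{2} \right)}}{3} + 1.
Check: d/dx[\frac{2 \sin{\left(\frac{x}{2} \right)}}{3} + 1] = \frac{\cos{\left(\frac{x}{2} \right)}}{3} = G'(x).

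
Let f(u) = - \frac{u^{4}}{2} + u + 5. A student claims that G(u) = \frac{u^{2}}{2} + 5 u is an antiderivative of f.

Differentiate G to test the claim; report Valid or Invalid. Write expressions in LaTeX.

d/du[G] = u + 5
d/du[G] - f(u) = \frac{u^{4}}{2} != 0.

Invalid: d/du[G] - f = \frac{u^{4}}{2}, which is not 0.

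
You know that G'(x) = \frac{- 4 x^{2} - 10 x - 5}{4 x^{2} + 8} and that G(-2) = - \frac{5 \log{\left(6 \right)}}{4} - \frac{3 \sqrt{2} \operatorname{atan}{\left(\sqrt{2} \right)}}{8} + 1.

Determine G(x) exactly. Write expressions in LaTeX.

Whatever form G(x) takes, its d/dx must return the stated G'(x).
A general antiderivative is - x - \frac{5 \log{\left(x^{2} + 2 \right)}}{4} + \frac{3 \sqrt{2} \operatorname{atan}{\left(\frac{\sqrt{2} x}{2} \right)}}{8} + C.
The condition gives C = - \frac{5 \log{\left(6 \right)}}{4} - \frac{3 \sqrt{2} \operatorname{atan}{\left(\sqrt{2} \right)}}{8} + 1 - (- \frac{5 \log{\left(6 \right)}}{4} - \frac{3 \sqrt{2} \operatorname{atan}{\left(\sqrt{2} \right)}}{8} + 2) = -1.
So G(x) = - \frac{8 x + 10 \log{\left(x^{2} + 2 \right)} - 3 \sqrt{2} \operatorname{atan}{\left(\frac{\sqrt{2} x}{2} \right)} + 8}{8}.
Check: d/dx[- \frac{8 x + 10 \log{\left(x^{2} + 2 \right)} - 3 \sqrt{2} \operatorname{atan}{\left(\frac{\sqrt{2} x}{2} \right)} + 8}{8}] = \frac{- 4 x^{2} - 10 x - 5}{4 x^{2} + 8} = G'(x).

G(x) = - \frac{8 x + 10 \log{\left(x^{2} + 2 \right)} - 3 \sqrt{2} \operatorname{atan}{\left(\frac{\sqrt{2} x}{2} \right)} + 8}{8}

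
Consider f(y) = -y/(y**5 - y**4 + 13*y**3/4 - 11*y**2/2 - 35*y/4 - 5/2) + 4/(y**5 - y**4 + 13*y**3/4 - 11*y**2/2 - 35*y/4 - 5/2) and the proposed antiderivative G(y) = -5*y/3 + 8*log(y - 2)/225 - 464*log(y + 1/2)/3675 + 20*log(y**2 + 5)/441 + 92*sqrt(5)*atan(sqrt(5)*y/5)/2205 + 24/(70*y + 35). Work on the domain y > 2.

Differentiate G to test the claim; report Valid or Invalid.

d/dy[G] = (-20*y**5 + 20*y**4 - 65*y**3 + 110*y**2 + 163*y + 98)/(12*y**5 - 12*y**4 + 39*y**3 - 66*y**2 - 105*y - 30)
d/dy[G] - f(y) = -5/3 != 0.

Invalid: d/dy[G] - f = -5/3, which is not 0.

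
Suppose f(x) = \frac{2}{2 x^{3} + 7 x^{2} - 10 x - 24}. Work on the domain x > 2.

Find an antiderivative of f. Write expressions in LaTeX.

Factor the denominator (\left(x - 2\right) \left(x + 4\right) \left(2 x + 3\right)) and decompose: f = - \frac{8}{35 \left(2 x + 3\right)} + \frac{1}{15 \left(x + 4\right)} + \frac{1}{21 \left(x - 2\right)}; each piece integrates to a log, atan, or power term.
Check: d/dx[- \frac{- 5 \log{\left(x - 2 \right)} + 12 \log{\left(x + \frac{3}{2} \right)} - 7 \log{\left(x + 4 \right)}}{105}] = \frac{2}{2 x^{3} + 7 x^{2} - 10 x - 24} = f(x).

An antiderivative is F(x) = - \frac{- 5 \log{\left(x - 2 \right)} + 12 \log{\left(x + \frac{3}{2} \right)} - 7 \log{\left(x + 4 \right)}}{105}.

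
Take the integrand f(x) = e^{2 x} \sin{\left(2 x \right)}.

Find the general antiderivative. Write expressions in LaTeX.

A candidate is checked by its d/dx: the result must match f(x).
Check: d/dx[\frac{e^{2 x} \sin{\left(2 x \right)}}{4} - \frac{e^{2 x} \cos{\left(2 x \right)}}{4}] = e^{2 x} \sin{\left(2 x \right)} = f(x).

F(x) = \frac{e^{2 x} \sin{\left(2 x \right)}}{4} - \frac{e^{2 x} \cos{\left(2 x \right)}}{4} + C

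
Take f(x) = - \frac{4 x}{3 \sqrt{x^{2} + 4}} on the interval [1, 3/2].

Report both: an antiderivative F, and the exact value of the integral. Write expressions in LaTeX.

Antiderivative: F(x) = - \frac{4 \sqrt{x^{2} + 4}}{3}; value = - \frac{10}{3} + \frac{4 \sqrt{5}}{3}

f matches the chain-rule pattern g'(h)*h' with inner function h(x) = x^{2} + 4; substituting u = h(x) collapses the integral.
F(x) = - \frac{4 \sqrt{x^{2} + 4}}{3} is an antiderivative of f.
Check: d/dx[- \frac{4 \sqrt{x^{2} + 4}}{3}] = - \frac{4 x}{3 \sqrt{x^{2} + 4}} = f(x).
F(3/2) = - \frac{10}{3}; F(1) = - \frac{4 \sqrt{5}}{3}.
Integral = F(3/2) - F(1) = - \frac{10}{3} + \frac{4 \sqrt{5}}{3}.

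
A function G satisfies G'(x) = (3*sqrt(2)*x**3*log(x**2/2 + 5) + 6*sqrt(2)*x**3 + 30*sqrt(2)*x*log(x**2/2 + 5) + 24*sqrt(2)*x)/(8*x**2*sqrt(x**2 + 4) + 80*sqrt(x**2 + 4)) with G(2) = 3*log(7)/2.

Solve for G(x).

G'(x) has the shape u'v + uv' for u = 3*sqrt(x**2/2 + 2)/4 and v = log(x**2/2 + 5) — it is the derivative of the product u*v.
A general antiderivative is 3*sqrt(x**2/2 + 2)*log(x**2/2 + 5)/4 + C.
The condition gives C = 3*log(7)/2 - (3*log(7)/2) = 0.
So G(x) = 3*sqrt(x**2/2 + 2)*log(x**2/2 + 5)/4.
Check: d/dx[3*sqrt(x**2/2 + 2)*log(x**2/2 + 5)/4] = (3*x**3*log(x**2/2 + 5) + 6*x**3 + 30*x*log(x**2/2 + 5) + 24*x)/(4*sqrt(2)*x**2*sqrt(x**2 + 4) + 40*sqrt(2)*sqrt(x**2 + 4)), which equals G'(x).

G(x) = 3*sqrt(x**2/2 + 2)*log(x**2/2 + 5)/4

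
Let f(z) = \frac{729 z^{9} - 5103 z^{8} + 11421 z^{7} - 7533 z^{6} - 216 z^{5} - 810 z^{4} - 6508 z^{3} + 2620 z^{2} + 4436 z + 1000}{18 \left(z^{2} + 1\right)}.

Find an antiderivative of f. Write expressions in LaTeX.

An antiderivative is F(z) = \left(- \frac{3 z^{2}}{2} + 3 z + \frac{5}{3}\right)^{4} + \log{\left(2 z^{2} + 2 \right)}.

A first test for any F(z): its z-derivative must equal f(z) identically.
Check: d/dz[\left(- \frac{3 z^{2}}{2} + 3 z + \frac{5}{3}\right)^{4} + \log{\left(2 z^{2} + 2 \right)}] = \frac{729 z^{9} - 5103 z^{8} + 11421 z^{7} - 7533 z^{6} - 216 z^{5} - 810 z^{4} - 6508 z^{3} + 2620 z^{2} + 4436 z + 1000}{18 z^{2} + 18}, which equals f(z).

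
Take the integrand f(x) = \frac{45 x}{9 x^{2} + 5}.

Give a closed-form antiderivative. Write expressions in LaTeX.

An antiderivative is F(x) = \frac{5 \log{\left(3 x^{2} + \frac{5}{3} \right)}}{2}.

f matches the chain-rule pattern g'(h)*h' with inner function h(x) = 3 x^{2} + \frac{5}{3}; substituting u = h(x) collapses the integral.
Check: d/dx[\frac{5 \log{\left(3 x^{2} + \frac{5}{3} \right)}}{2}] = \frac{45 x}{9 x^{2} + 5} = f(x).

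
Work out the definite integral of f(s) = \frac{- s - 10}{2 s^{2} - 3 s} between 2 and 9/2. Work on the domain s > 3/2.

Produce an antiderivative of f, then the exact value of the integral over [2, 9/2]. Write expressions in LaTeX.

Antiderivative: F(s) = \frac{10 \log{\left(s \right)}}{3} - \frac{23 \log{\left(s - \frac{3}{2} \right)}}{6}; value = - \frac{43 \log{\left(2 \right)}}{6} - \frac{23 \log{\left(3 \right)}}{6} + \frac{10 \log{\left(\frac{9}{2} \right)}}{3}

The denominator factors as s \left(2 s - 3\right); partial fractions split f into directly integrable pieces: - \frac{23}{3 \left(2 s - 3\right)} + \frac{10}{3 s}.
F(s) = \frac{10 \log{\left(s \right)}}{3} - \frac{23 \log{\left(s - \frac{3}{2} \right)}}{6} is an antiderivative of f.
Check: d/ds[\frac{10 \log{\left(s \right)}}{3} - \frac{23 \log{\left(s - \frac{3}{2} \right)}}{6}] = \frac{- s - 10}{2 s^{2} - 3 s} = f(s).
F(9/2) = - \frac{23 \log{\left(3 \right)}}{6} + \frac{10 \log{\left(\frac{9}{2} \right)}}{3}; F(2) = \frac{43 \log{\left(2 \right)}}{6}.
Integral = F(9/2) - F(2) = - \frac{43 \log{\left(2 \right)}}{6} - \frac{23 \log{\left(3 \right)}}{6} + \frac{10 \log{\left(\frac{9}{2} \right)}}{3}.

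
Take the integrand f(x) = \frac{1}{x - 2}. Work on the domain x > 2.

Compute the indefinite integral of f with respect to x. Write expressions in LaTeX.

F(x) = \log{\left(x - 2 \right)} + C

An antiderivative F(x) passes only if d/dx[F] lands on f(x) exactly.
Check: d/dx[\log{\left(x - 2 \right)}] = \frac{1}{x - 2} = f(x).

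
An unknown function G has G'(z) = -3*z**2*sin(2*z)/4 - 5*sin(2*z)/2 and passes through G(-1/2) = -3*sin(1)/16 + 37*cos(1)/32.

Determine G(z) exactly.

The integrand splits into summands that can be handled one at a time.
A general antiderivative is 3*z**2*cos(2*z)/8 - 3*z*sin(2*z)/8 + 17*cos(2*z)/16 + C.
The condition gives C = -3*sin(1)/16 + 37*cos(1)/32 - (-3*sin(1)/16 + 37*cos(1)/32) = 0.
So G(z) = (6*z**2*cos(2*z) - 6*z*sin(2*z) + 17*cos(2*z))/16.
Check: d/dz[(6*z**2*cos(2*z) - 6*z*sin(2*z) + 17*cos(2*z))/16] = -3*z**2*sin(2*z)/4 - 5*sin(2*z)/2 = G'(z).

G(z) = (6*z**2*cos(2*z) - 6*z*sin(2*z) + 17*cos(2*z))/16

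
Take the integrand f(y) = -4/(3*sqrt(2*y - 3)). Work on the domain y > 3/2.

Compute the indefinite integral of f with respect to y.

Differentiate the proposed F(y) back; it has to land on f(y) exactly.
Check: d/dy[-4*sqrt(2*y - 3)/3] = -4/(3*sqrt(2*y - 3)) = f(y).

F(y) = -4*sqrt(2*y - 3)/3 + C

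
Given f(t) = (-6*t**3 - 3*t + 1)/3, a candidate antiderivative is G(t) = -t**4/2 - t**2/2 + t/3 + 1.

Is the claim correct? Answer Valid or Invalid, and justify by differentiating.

Valid. The derivative of G reproduces f.

d/dt[G] = -2*t**3 - t + 1/3
This equals f(t) exactly, so the claim holds.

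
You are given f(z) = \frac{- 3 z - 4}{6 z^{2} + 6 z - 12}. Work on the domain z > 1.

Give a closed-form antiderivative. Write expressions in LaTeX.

Factor the denominator (6 \left(z - 1\right) \left(z + 2\right)) and decompose: f = - \frac{1}{9 \left(z + 2\right)} - \frac{7}{18 \left(z - 1\right)}; each piece integrates to a log, atan, or power term.
Check: d/dz[- \frac{7 \log{\left(z - 1 \right)}}{18} - \frac{\log{\left(z + 2 \right)}}{9}] = \frac{- 3 z - 4}{6 z^{2} + 6 z - 12} = f(z).

An antiderivative is F(z) = - \frac{7 \log{\left(z - 1 \right)}}{18} - \frac{\log{\left(z + 2 \right)}}{9}.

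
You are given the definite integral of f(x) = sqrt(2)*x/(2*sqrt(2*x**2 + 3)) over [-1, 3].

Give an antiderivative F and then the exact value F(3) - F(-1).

Antiderivative: F(x) = sqrt(x**2 + 3/2)/2; value = -sqrt(10)/4 + sqrt(42)/4

f matches the chain-rule pattern g'(h)*h' with inner function h(x) = x**2 + 3/2; substituting u = h(x) collapses the integral.
F(x) = sqrt(x**2 + 3/2)/2 is an antiderivative of f.
Check: d/dx[sqrt(x**2 + 3/2)/2] = sqrt(2)*x/(2*sqrt(2*x**2 + 3)) = f(x).
F(3) = sqrt(42)/4; F(-1) = sqrt(10)/4.
Integral = F(3) - F(-1) = -sqrt(10)/4 + sqrt(42)/4.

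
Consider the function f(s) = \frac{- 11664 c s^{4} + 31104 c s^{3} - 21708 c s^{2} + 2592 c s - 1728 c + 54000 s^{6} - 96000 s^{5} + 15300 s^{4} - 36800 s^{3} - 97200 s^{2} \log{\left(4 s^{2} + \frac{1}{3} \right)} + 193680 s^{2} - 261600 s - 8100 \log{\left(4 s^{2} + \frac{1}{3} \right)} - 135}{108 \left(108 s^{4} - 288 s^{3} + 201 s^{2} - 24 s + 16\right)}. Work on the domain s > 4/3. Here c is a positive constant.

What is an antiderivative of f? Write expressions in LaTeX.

An antiderivative is F(s) = \frac{- 324 c s^{2} + 432 c s + 500 s^{4} + 300 s^{2} + 2700 \log{\left(4 s^{2} + \frac{1}{3} \right)} + 45}{108 \left(3 s - 4\right)}.

Since d/ds undoes antidifferentiation here, F'(s) = f(s) is required of F(s).
Check: d/ds[\frac{- 324 c s^{2} + 432 c s + 500 s^{4} + 300 s^{2} + 2700 \log{\left(4 s^{2} + \frac{1}{3} \right)} + 45}{108 \left(3 s - 4\right)}] = \frac{- 11664 c s^{4} + 31104 c s^{3} - 21708 c s^{2} + 2592 c s - 1728 c + 54000 s^{6} - 96000 s^{5} + 15300 s^{4} - 36800 s^{3} - 97200 s^{2} \log{\left(4 s^{2} + \frac{1}{3} \right)} + 193680 s^{2} - 261600 s - 8100 \log{\left(4 s^{2} + \frac{1}{3} \right)} - 135}{11664 s^{4} - 31104 s^{3} + 21708 s^{2} - 2592 s + 1728}, which equals f(s).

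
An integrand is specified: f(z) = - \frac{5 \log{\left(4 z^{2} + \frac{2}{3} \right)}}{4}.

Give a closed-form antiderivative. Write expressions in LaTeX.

A candidate is checked by its d/dz: the result must match f(z).
Check: d/dz[\frac{5 \left(- 3 z \log{\left(4 z^{2} + \frac{2}{3} \right)} + 6 z - \sqrt{6} \operatorname{atan}{\left(\sqrt{6} z \right)}\right)}{12}] = - \frac{5 \log{\left(2 z^{2} + \frac{1}{3} \right)}}{4} - \frac{5 \log{\left(2 \right)}}{4}, which equals f(z).

An antiderivative is F(z) = \frac{5 \left(- 3 z \log{\left(4 z^{2} + \frac{2}{3} \right)} + 6 z - \sqrt{6} \operatorname{atan}{\left(\sqrt{6} z \right)}\right)}{12}.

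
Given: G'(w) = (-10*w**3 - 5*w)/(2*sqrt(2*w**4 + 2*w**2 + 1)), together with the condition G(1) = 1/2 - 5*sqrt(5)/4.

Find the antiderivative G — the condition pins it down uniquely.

G(w) = 1/2 - 5*sqrt(2*w**4 + 2*w**2 + 1)/4

The substitution u = 2*w**4 + 2*w**2 + 1 works: G'(w) is exactly (dG/du)*(du/dw) for that inner function.
A general antiderivative is -5*sqrt(2*w**4 + 2*w**2 + 1)/4 + C.
The condition gives C = 1/2 - 5*sqrt(5)/4 - (-5*sqrt(5)/4) = 1/2.
So G(w) = 1/2 - 5*sqrt(2*w**4 + 2*w**2 + 1)/4.
Check: d/dw[1/2 - 5*sqrt(2*w**4 + 2*w**2 + 1)/4] = (-10*w**3 - 5*w)/(2*sqrt(2*w**4 + 2*w**2 + 1)) = G'(w).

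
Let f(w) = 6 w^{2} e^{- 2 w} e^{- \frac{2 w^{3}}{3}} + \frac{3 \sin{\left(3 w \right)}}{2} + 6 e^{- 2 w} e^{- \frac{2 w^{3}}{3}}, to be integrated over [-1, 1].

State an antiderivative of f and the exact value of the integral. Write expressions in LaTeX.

Antiderivative: F(w) = - 3 e^{- \frac{2 w^{3}}{3} - 2 w} - \frac{\cos{\left(3 w \right)}}{2}; value = - \frac{3}{e^{\frac{8}{3}}} + 3 e^{\frac{8}{3}}

The integrand splits into summands that can be handled one at a time.
F(w) = - 3 e^{- \frac{2 w^{3}}{3} - 2 w} - \frac{\cos{\left(3 w \right)}}{2} is an antiderivative of f.
Check: d/dw[- 3 e^{- \frac{2 w^{3}}{3} - 2 w} - \frac{\cos{\left(3 w \right)}}{2}] = \frac{\left(12 w^{2} + 3 e^{2 w} e^{\frac{2 w^{3}}{3}} \sin{\left(3 w \right)} + 12\right) e^{- 2 w} e^{- \frac{2 w^{3}}{3}}}{2}, which equals f(w).
F(1) = - \frac{3}{e^{\frac{8}{3}}} - \frac{\cos{\left(3 \right)}}{2}; F(-1) = - 3 e^{\frac{8}{3}} - \frac{\cos{\left(3 \right)}}{2}.
Integral = F(1) - F(-1) = - \frac{3}{e^{\frac{8}{3}}} + 3 e^{\frac{8}{3}}.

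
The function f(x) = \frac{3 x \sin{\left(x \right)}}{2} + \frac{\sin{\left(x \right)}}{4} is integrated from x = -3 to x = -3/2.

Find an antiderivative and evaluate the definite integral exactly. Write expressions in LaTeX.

Antiderivative: F(x) = - \frac{6 x \cos{\left(x \right)} - 6 \sin{\left(x \right)} + \cos{\left(x \right)}}{4}; value = - \frac{3 \sin{\left(\frac{3}{2} \right)}}{2} + 2 \cos{\left(\frac{3}{2} \right)} + \frac{3 \sin{\left(3 \right)}}{2} - \frac{17 \cos{\left(3 \right)}}{4}

The integrand splits into summands that can be handled one at a time.
F(x) = - \frac{6 x \cos{\left(x \right)} - 6 \sin{\left(x \right)} + \cos{\left(x \right)}}{4} is an antiderivative of f.
Check: d/dx[- \frac{6 x \cos{\left(x \right)} - 6 \sin{\left(x \right)} + \cos{\left(x \right)}}{4}] = \frac{3 x \sin{\left(x \right)}}{2} + \frac{\sin{\left(x \right)}}{4} = f(x).
F(-3/2) = - \frac{3 \sin{\left(\frac{3}{2} \right)}}{2} + 2 \cos{\left(\frac{3}{2} \right)}; F(-3) = \frac{17 \cos{\left(3 \right)}}{4} - \frac{3 \sin{\left(3 \right)}}{2}.
Integral = F(-3/2) - F(-3) = - \frac{3 \sin{\left(\frac{3}{2} \right)}}{2} + 2 \cos{\left(\frac{3}{2} \right)} + \frac{3 \sin{\left(3 \right)}}{2} - \frac{17 \cos{\left(3 \right)}}{4}.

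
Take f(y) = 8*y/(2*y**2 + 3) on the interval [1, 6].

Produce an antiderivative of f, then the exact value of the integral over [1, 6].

f matches the chain-rule pattern g'(h)*h' with inner function h(y) = 2*y**2 + 3; substituting u = h(y) collapses the integral.
F(y) = 2*log(2*y**2 + 3) is an antiderivative of f.
Check: d/dy[2*log(2*y**2 + 3)] = 8*y/(2*y**2 + 3) = f(y).
F(6) = 2*log(75); F(1) = 2*log(5).
Integral = F(6) - F(1) = -2*log(5) + 2*log(75).

Antiderivative: F(y) = 2*log(2*y**2 + 3); value = -2*log(5) + 2*log(75)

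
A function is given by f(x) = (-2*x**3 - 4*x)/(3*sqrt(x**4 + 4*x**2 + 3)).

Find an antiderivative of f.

An antiderivative is F(x) = -sqrt(x**4 + 4*x**2 + 3)/3.

f matches the chain-rule pattern g'(h)*h' with inner function h(x) = x**4 + 4*x**2 + 3; substituting u = h(x) collapses the integral.
Check: d/dx[-sqrt(x**4 + 4*x**2 + 3)/3] = (-2*x**3 - 4*x)/(3*sqrt(x**4 + 4*x**2 + 3)) = f(x).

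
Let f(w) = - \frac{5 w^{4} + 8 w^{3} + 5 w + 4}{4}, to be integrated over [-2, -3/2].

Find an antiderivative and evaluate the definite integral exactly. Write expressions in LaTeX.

Whatever form F(w) takes, F'(w) = f(w) is non-negotiable.
F(w) = - \frac{w^{5}}{4} - \frac{w^{4}}{2} - \frac{5 w^{2}}{8} - w is an antiderivative of f.
Check: d/dw[- \frac{w^{5}}{4} - \frac{w^{4}}{2} - \frac{5 w^{2}}{8} - w] = - \frac{5 w^{4}}{4} - 2 w^{3} - \frac{5 w}{4} - 1, which equals f(w).
F(-3/2) = - \frac{69}{128}; F(-2) = - \frac{1}{2}.
Integral = F(-3/2) - F(-2) = - \frac{5}{128}.

Antiderivative: F(w) = - \frac{w^{5}}{4} - \frac{w^{4}}{2} - \frac{5 w^{2}}{8} - w; value = - \frac{5}{128}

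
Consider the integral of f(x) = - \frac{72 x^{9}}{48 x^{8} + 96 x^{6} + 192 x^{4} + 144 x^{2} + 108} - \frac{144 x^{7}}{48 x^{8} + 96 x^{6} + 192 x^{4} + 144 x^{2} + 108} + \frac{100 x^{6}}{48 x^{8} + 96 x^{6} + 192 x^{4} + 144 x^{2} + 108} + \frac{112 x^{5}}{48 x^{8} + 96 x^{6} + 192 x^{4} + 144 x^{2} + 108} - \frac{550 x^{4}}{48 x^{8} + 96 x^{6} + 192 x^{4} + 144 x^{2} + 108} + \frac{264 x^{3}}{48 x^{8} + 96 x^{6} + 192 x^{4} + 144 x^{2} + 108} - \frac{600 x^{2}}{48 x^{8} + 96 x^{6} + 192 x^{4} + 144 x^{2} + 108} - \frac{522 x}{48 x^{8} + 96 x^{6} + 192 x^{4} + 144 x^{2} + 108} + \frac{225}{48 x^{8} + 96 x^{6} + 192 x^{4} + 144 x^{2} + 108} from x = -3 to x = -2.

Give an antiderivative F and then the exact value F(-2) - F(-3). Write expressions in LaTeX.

The integrand splits into summands that can be handled one at a time.
F(x) = \frac{10 x^{4}}{6 x^{4} + 6 x^{2} + 9} - \frac{25 x^{3}}{12 x^{4} + 12 x^{2} + 18} - \frac{3 x^{2}}{4} - \frac{5 x^{2}}{2 x^{4} + 2 x^{2} + 3} + \frac{25 x}{8 x^{4} + 8 x^{2} + 12} is an antiderivative of f.
Check: d/dx[\frac{10 x^{4}}{6 x^{4} + 6 x^{2} + 9} - \frac{25 x^{3}}{12 x^{4} + 12 x^{2} + 18} - \frac{3 x^{2}}{4} - \frac{5 x^{2}}{2 x^{4} + 2 x^{2} + 3} + \frac{25 x}{8 x^{4} + 8 x^{2} + 12}] = \frac{- 72 x^{9} - 144 x^{7} + 100 x^{6} + 112 x^{5} - 550 x^{4} + 264 x^{3} - 600 x^{2} - 522 x + 225}{48 x^{8} + 96 x^{6} + 192 x^{4} + 144 x^{2} + 108}, which equals f(x).
F(-2) = - \frac{449}{258}; F(-3) = - \frac{611}{122}.
Integral = F(-2) - F(-3) = \frac{25715}{7869}.

Antiderivative: F(x) = \frac{10 x^{4}}{6 x^{4} + 6 x^{2} + 9} - \frac{25 x^{3}}{12 x^{4} + 12 x^{2} + 18} - \frac{3 x^{2}}{4} - \frac{5 x^{2}}{2 x^{4} + 2 x^{2} + 3} + \frac{25 x}{8 x^{4} + 8 x^{2} + 12}; value = \frac{25715}{7869}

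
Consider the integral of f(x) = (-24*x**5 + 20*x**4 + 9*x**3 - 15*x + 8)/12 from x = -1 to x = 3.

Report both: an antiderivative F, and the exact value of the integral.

A first test for any F(x): its x-derivative must equal f(x) identically.
F(x) = x*(-16*x**5 + 16*x**4 + 9*x**3 - 30*x + 32)/48 is an antiderivative of f.
Check: d/dx[x*(-16*x**5 + 16*x**4 + 9*x**3 - 30*x + 32)/48] = -2*x**5 + 5*x**4/3 + 3*x**3/4 - 5*x/4 + 2/3, which equals f(x).
F(3) = -2407/16; F(-1) = -85/48.
Integral = F(3) - F(-1) = -446/3.

Antiderivative: F(x) = x*(-16*x**5 + 16*x**4 + 9*x**3 - 30*x + 32)/48; value = -446/3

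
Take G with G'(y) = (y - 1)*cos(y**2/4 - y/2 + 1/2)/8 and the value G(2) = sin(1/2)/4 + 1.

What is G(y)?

G'(y) matches the chain-rule pattern g'(h)*h' with inner function h(y) = y**2/4 - y/2 + 1/2; substituting u = h(y) collapses the integral.
A general antiderivative is sin(y**2/4 - y/2 + 1/2)/4 + C.
The condition gives C = sin(1/2)/4 + 1 - (sin(1/2)/4) = 1.
So G(y) = (sin(y**2/4 - y/2 + 1/2) + 4)/4.
Check: d/dy[(sin(y**2/4 - y/2 + 1/2) + 4)/4] = y*cos(y**2/4 - y/2 + 1/2)/8 - cos(y**2/4 - y/2 + 1/2)/8, which equals G'(y).

G(y) = (sin(y**2/4 - y/2 + 1/2) + 4)/4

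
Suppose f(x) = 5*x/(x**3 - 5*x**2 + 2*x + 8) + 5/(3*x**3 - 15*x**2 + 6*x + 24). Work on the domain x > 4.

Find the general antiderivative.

Factor the denominator (3*(x - 4)*(x - 2)*(x + 1)) and decompose: f = -2/(9*(x + 1)) - 35/(18*(x - 2)) + 13/(6*(x - 4)); each piece integrates to a log, atan, or power term.
Check: d/dx[13*log(x - 4)/6 - 35*log(x - 2)/18 - 2*log(x + 1)/9] = (15*x + 5)/(3*x**3 - 15*x**2 + 6*x + 24), which equals f(x).

F(x) = 13*log(x - 4)/6 - 35*log(x - 2)/18 - 2*log(x + 1)/9 + C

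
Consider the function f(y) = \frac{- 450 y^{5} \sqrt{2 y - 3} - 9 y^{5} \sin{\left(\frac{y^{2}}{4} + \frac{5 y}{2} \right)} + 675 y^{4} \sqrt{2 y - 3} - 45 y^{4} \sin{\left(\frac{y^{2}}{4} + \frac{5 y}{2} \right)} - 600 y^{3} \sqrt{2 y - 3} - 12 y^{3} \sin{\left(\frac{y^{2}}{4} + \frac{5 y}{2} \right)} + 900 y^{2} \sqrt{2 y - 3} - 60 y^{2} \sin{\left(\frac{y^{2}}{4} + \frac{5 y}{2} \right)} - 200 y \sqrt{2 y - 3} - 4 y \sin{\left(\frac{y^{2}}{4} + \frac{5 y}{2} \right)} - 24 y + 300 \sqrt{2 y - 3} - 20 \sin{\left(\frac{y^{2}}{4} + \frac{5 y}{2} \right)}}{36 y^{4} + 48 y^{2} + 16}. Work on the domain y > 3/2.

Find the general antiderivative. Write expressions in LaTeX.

F(y) = \frac{- 60 y^{4} \sqrt{2 y - 3} + 180 y^{3} \sqrt{2 y - 3} - 175 y^{2} \sqrt{2 y - 3} + 6 y^{2} \cos{\left(\frac{y^{2}}{4} + \frac{5 y}{2} \right)} + 120 y \sqrt{2 y - 3} - 90 \sqrt{2 y - 3} + 4 \cos{\left(\frac{y^{2}}{4} + \frac{5 y}{2} \right)} + 4}{12 y^{2} + 8} + C

For F(y) to be correct the identity F'(y) - f(y) = 0 must hold.
Check: d/dy[\frac{- 60 y^{4} \sqrt{2 y - 3} + 180 y^{3} \sqrt{2 y - 3} - 175 y^{2} \sqrt{2 y - 3} + 6 y^{2} \cos{\left(\frac{y^{2}}{4} + \frac{5 y}{2} \right)} + 120 y \sqrt{2 y - 3} - 90 \sqrt{2 y - 3} + 4 \cos{\left(\frac{y^{2}}{4} + \frac{5 y}{2} \right)} + 4}{12 y^{2} + 8}] = \frac{- 900 y^{6} - 9 y^{5} \sqrt{2 y - 3} \sin{\left(\frac{y^{2}}{4} + \frac{5 y}{2} \right)} + 2700 y^{5} - 45 y^{4} \sqrt{2 y - 3} \sin{\left(\frac{y^{2}}{4} + \frac{5 y}{2} \right)} - 3225 y^{4} - 12 y^{3} \sqrt{2 y - 3} \sin{\left(\frac{y^{2}}{4} + \frac{5 y}{2} \right)} + 3600 y^{3} - 60 y^{2} \sqrt{2 y - 3} \sin{\left(\frac{y^{2}}{4} + \frac{5 y}{2} \right)} - 3100 y^{2} - 4 y \sqrt{2 y - 3} \sin{\left(\frac{y^{2}}{4} + \frac{5 y}{2} \right)} - 24 y \sqrt{2 y - 3} + 1200 y - 20 \sqrt{2 y - 3} \sin{\left(\frac{y^{2}}{4} + \frac{5 y}{2} \right)} - 900}{36 y^{4} \sqrt{2 y - 3} + 48 y^{2} \sqrt{2 y - 3} + 16 \sqrt{2 y - 3}}, which equals f(y).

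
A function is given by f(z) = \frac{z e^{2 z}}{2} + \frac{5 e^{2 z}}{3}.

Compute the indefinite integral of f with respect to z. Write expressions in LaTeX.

f has the shape u'v + uv' for u = \frac{z}{4} + \frac{17}{24} and v = e^{2 z} — it is the derivative of the product u*v.
Check: d/dz[\frac{\left(6 z + 17\right) e^{2 z}}{24}] = \frac{z e^{2 z}}{2} + \frac{5 e^{2 z}}{3} = f(z).

F(z) = \frac{\left(6 z + 17\right) e^{2 z}}{24} + C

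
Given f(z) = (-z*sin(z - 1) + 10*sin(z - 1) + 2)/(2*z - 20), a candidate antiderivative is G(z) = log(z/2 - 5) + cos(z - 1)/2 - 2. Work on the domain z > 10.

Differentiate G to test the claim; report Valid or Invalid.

d/dz[G] = (-z*sin(z - 1) + 10*sin(z - 1) + 2)/(2*z - 20)
This equals f(z) exactly, so the claim holds.

Valid - differentiating G returns exactly f.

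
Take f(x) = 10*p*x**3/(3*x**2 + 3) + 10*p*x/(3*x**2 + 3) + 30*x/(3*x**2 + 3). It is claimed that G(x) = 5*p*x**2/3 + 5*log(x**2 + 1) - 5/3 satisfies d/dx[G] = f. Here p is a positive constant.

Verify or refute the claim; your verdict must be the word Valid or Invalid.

d/dx[G] = (10*p*x**3 + 10*p*x + 30*x)/(3*x**2 + 3)
This equals f(x) exactly, so the claim holds.

Valid: G'(x) = f(x).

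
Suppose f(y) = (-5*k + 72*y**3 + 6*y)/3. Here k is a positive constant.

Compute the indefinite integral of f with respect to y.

A candidate is checked by its d/dy: the result must match f(y).
Check: d/dy[-5*k*y/3 + 6*y**4 + y**2] = -5*k/3 + 24*y**3 + 2*y, which equals f(y).

F(y) = -5*k*y/3 + 6*y**4 + y**2 + C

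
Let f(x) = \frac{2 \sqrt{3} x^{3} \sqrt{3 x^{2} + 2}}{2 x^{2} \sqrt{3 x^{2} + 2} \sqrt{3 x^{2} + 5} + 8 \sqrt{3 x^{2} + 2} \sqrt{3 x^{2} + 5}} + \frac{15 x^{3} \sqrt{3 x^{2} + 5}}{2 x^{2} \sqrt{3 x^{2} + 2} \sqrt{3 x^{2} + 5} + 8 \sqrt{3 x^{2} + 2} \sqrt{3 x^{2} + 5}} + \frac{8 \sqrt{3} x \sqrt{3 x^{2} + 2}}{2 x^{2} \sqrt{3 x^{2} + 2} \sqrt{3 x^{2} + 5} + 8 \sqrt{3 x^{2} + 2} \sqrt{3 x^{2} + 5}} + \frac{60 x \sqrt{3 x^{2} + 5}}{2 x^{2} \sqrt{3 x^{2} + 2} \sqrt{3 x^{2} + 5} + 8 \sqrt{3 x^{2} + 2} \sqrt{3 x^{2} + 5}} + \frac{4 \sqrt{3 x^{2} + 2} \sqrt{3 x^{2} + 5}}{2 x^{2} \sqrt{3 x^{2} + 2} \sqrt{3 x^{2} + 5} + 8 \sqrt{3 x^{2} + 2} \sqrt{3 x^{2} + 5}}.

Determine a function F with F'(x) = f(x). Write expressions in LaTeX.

Integrate term by term and add the pieces.
Check: d/dx[\frac{15 \sqrt{3 x^{2} + 2} + 2 \sqrt{3} \sqrt{3 x^{2} + 5} + 6 \operatorname{atan}{\left(\frac{x}{2} \right)}}{6}] = \frac{2 \sqrt{3} x^{3} \sqrt{3 x^{2} + 2} + 15 x^{3} \sqrt{3 x^{2} + 5} + 8 \sqrt{3} x \sqrt{3 x^{2} + 2} + 60 x \sqrt{3 x^{2} + 5} + 4 \sqrt{3 x^{2} + 2} \sqrt{3 x^{2} + 5}}{2 x^{2} \sqrt{3 x^{2} + 2} \sqrt{3 x^{2} + 5} + 8 \sqrt{3 x^{2} + 2} \sqrt{3 x^{2} + 5}}, which equals f(x).

An antiderivative is F(x) = \frac{15 \sqrt{3 x^{2} + 2} + 2 \sqrt{3} \sqrt{3 x^{2} + 5} + 6 \operatorname{atan}{\left(\frac{x}{2} \right)}}{6}.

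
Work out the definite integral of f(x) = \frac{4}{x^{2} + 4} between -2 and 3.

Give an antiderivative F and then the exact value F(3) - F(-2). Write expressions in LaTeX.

Antiderivative: F(x) = 2 \operatorname{atan}{\left(\frac{x}{2} \right)}; value = \frac{\pi}{2} + 2 \operatorname{atan}{\left(\frac{3}{2} \right)}

Any candidate F(x) must reproduce f(x) exactly when differentiated.
F(x) = 2 \operatorname{atan}{\left(\frac{x}{2} \right)} is an antiderivative of f.
Check: d/dx[2 \operatorname{atan}{\left(\frac{x}{2} \right)}] = \frac{4}{x^{2} + 4} = f(x).
F(3) = 2 \operatorname{atan}{\left(\frac{3}{2} \right)}; F(-2) = - \frac{\pi}{2}.
Integral = F(3) - F(-2) = \frac{\pi}{2} + 2 \operatorname{atan}{\left(\frac{3}{2} \right)}.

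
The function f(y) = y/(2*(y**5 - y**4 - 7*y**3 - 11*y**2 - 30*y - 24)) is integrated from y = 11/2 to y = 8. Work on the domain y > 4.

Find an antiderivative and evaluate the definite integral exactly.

Factor the denominator (2*(y - 4)*(y + 1)*(y + 2)*(y**2 + 3)) and decompose: f = -(5*y + 39)/(1064*(y**2 + 3)) - 1/(42*(y + 2)) + 1/(40*(y + 1)) + 1/(285*(y - 4)); each piece integrates to a log, atan, or power term.
F(y) = log(y - 4)/285 + log(y + 1)/40 - log(y + 2)/42 - 5*log(y**2 + 3)/2128 - 13*sqrt(3)*atan(sqrt(3)*y/3)/1064 is an antiderivative of f.
Check: d/dy[log(y - 4)/285 + log(y + 1)/40 - log(y + 2)/42 - 5*log(y**2 + 3)/2128 - 13*sqrt(3)*atan(sqrt(3)*y/3)/1064] = y/(2*y**5 - 2*y**4 - 14*y**3 - 22*y**2 - 60*y - 48), which equals f(y).
F(8) = -log(10)/42 - 13*sqrt(3)*atan(8*sqrt(3)/3)/1064 - 5*log(67)/2128 + log(4)/285 + log(9)/40; F(11/2) = -log(15/2)/42 - 13*sqrt(3)*atan(11*sqrt(3)/6)/1064 - 5*log(133/4)/2128 + log(3/2)/285 + log(13/2)/40.
Integral = F(8) - F(11/2) = -log(10)/42 - log(13/2)/40 - 13*sqrt(3)*atan(8*sqrt(3)/3)/1064 - 5*log(67)/2128 - log(3/2)/285 + log(4)/285 + 5*log(133/4)/2128 + 13*sqrt(3)*atan(11*sqrt(3)/6)/1064 + log(15/2)/42 + log(9)/40.

Antiderivative: F(y) = log(y - 4)/285 + log(y + 1)/40 - log(y + 2)/42 - 5*log(y**2 + 3)/2128 - 13*sqrt(3)*atan(sqrt(3)*y/3)/1064; value = -log(10)/42 - log(13/2)/40 - 13*sqrt(3)*atan(8*sqrt(3)/3)/1064 - 5*log(67)/2128 - log(3/2)/285 + log(4)/285 + 5*log(133/4)/2128 + 13*sqrt(3)*atan(11*sqrt(3)/6)/1064 + log(15/2)/42 + log(9)/40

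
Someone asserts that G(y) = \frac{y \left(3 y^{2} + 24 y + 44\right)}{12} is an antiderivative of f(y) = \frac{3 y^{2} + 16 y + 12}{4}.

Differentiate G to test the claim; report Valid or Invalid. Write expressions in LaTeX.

Invalid: d/dy[G] - f = \frac{2}{3}, which is not 0.

d/dy[G] = \frac{3 y^{2}}{4} + 4 y + \frac{11}{3}
d/dy[G] - f(y) = \frac{2}{3} != 0.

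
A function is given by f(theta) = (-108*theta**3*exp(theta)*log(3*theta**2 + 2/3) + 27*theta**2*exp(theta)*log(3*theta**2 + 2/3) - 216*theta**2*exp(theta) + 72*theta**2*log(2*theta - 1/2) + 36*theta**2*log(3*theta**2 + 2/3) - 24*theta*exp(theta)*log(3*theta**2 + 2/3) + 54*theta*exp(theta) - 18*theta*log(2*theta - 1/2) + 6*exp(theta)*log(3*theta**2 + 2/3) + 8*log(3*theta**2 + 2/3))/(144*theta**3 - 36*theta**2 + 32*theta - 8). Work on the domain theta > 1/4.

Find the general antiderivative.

F(theta) = -3*exp(theta)*log(3*theta**2 + 2/3)/4 + log(2*theta - 1/2)*log(3*theta**2 + 2/3)/4 + C

f has the shape u'v + uv' for u = -3*exp(theta)/4 + log(2*theta - 1/2)/4 and v = log(3*theta**2 + 2/3) — it is the derivative of the product u*v.
Check: d/dtheta[-3*exp(theta)*log(3*theta**2 + 2/3)/4 + log(2*theta - 1/2)*log(3*theta**2 + 2/3)/4] = (-108*theta**3*exp(theta)*log(3*theta**2 + 2/3) + 27*theta**2*exp(theta)*log(3*theta**2 + 2/3) - 216*theta**2*exp(theta) + 72*theta**2*log(2*theta - 1/2) + 36*theta**2*log(3*theta**2 + 2/3) - 24*theta*exp(theta)*log(3*theta**2 + 2/3) + 54*theta*exp(theta) - 18*theta*log(2*theta - 1/2) + 6*exp(theta)*log(3*theta**2 + 2/3) + 8*log(3*theta**2 + 2/3))/(144*theta**3 - 36*theta**2 + 32*theta - 8) = f(theta).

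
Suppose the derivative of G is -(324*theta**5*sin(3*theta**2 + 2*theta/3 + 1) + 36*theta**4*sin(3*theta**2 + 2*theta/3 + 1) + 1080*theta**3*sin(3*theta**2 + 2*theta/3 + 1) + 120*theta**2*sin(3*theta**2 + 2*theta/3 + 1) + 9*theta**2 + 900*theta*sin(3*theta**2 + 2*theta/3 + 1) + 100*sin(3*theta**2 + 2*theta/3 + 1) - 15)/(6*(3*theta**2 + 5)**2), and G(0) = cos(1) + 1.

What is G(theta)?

Whatever form G(theta) takes, its d/dtheta must return the stated G'(theta).
A general antiderivative is theta/(2*(3*theta**2 + 5)) + cos(3*theta**2 + 2*theta/3 + 1) + C.
The condition gives C = cos(1) + 1 - (cos(1)) = 1.
So G(theta) = theta/(6*theta**2 + 10) + cos(3*theta**2 + 2*theta/3 + 1) + 1.
Check: d/dtheta[theta/(6*theta**2 + 10) + cos(3*theta**2 + 2*theta/3 + 1) + 1] = (-324*theta**5*sin(3*theta**2 + 2*theta/3 + 1) - 36*theta**4*sin(3*theta**2 + 2*theta/3 + 1) - 1080*theta**3*sin(3*theta**2 + 2*theta/3 + 1) - 120*theta**2*sin(3*theta**2 + 2*theta/3 + 1) - 9*theta**2 - 900*theta*sin(3*theta**2 + 2*theta/3 + 1) - 100*sin(3*theta**2 + 2*theta/3 + 1) + 15)/(54*theta**4 + 180*theta**2 + 150), which equals G'(theta).

G(theta) = theta/(6*theta**2 + 10) + cos(3*theta**2 + 2*theta/3 + 1) + 1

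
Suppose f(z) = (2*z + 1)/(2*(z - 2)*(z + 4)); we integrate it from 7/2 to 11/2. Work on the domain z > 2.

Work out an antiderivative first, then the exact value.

Antiderivative: F(z) = 5*log(z - 2)/12 + 7*log(z + 4)/12; value = -7*log(15/2)/12 - 5*log(3/2)/12 + 5*log(7/2)/12 + 7*log(19/2)/12

Factor the denominator (2*(z - 2)*(z + 4)) and decompose: f = 7/(12*(z + 4)) + 5/(12*(z - 2)); each piece integrates to a log, atan, or power term.
F(z) = 5*log(z - 2)/12 + 7*log(z + 4)/12 is an antiderivative of f.
Check: d/dz[5*log(z - 2)/12 + 7*log(z + 4)/12] = (2*z + 1)/(2*z**2 + 4*z - 16), which equals f(z).
F(11/2) = 5*log(7/2)/12 + 7*log(19/2)/12; F(7/2) = 5*log(3/2)/12 + 7*log(15/2)/12.
Integral = F(11/2) - F(7/2) = -7*log(15/2)/12 - 5*log(3/2)/12 + 5*log(7/2)/12 + 7*log(19/2)/12.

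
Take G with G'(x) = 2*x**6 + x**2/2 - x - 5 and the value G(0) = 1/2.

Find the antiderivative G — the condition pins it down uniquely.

G(x) = 2*x**7/7 + x**3/6 - x**2/2 - 5*x + 1/2

Integrate term by term and add the pieces.
A general antiderivative is 2*x**7/7 + x**3/6 - x**2/2 - 5*x + C.
The condition gives C = 1/2 - (0) = 1/2.
So G(x) = 2*x**7/7 + x**3/6 - x**2/2 - 5*x + 1/2.
Check: d/dx[2*x**7/7 + x**3/6 - x**2/2 - 5*x + 1/2] = 2*x**6 + x**2/2 - x - 5 = G'(x).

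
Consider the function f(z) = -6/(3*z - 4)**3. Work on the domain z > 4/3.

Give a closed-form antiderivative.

Any candidate F(z) must reproduce f(z) exactly when differentiated.
Check: d/dz[(3*z - 4)**(-2)] = -6/(27*z**3 - 108*z**2 + 144*z - 64), which equals f(z).

An antiderivative is F(z) = (3*z - 4)**(-2).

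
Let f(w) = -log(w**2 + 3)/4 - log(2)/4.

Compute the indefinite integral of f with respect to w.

F(w) = -(w*log(2*w**2 + 6) - 2*w + 2*sqrt(3)*atan(sqrt(3)*w/3))/4 + C

An antiderivative F(w) passes only if d/dw[F] lands on f(w) exactly.
Check: d/dw[-(w*log(2*w**2 + 6) - 2*w + 2*sqrt(3)*atan(sqrt(3)*w/3))/4] = -log(w**2 + 3)/4 - log(2)/4 = f(w).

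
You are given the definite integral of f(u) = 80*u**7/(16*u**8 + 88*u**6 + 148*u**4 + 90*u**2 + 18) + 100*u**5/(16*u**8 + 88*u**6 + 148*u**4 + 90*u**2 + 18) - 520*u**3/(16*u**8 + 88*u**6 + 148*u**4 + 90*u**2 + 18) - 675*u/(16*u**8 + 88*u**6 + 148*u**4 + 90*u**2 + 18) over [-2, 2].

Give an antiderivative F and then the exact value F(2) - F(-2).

Integrate term by term and add the pieces.
F(u) = (10*u**2*log(2*u**4/3 + 3*u**2 + 3) + 5*log(2*u**4/3 + 3*u**2 + 3) + 40)/(8*u**2 + 4) is an antiderivative of f.
Check: d/du[(10*u**2*log(2*u**4/3 + 3*u**2 + 3) + 5*log(2*u**4/3 + 3*u**2 + 3) + 40)/(8*u**2 + 4)] = (80*u**7 + 100*u**5 - 520*u**3 - 675*u)/(16*u**8 + 88*u**6 + 148*u**4 + 90*u**2 + 18), which equals f(u).
F(2) = 10/9 + 5*log(77/3)/4; F(-2) = 10/9 + 5*log(77/3)/4.
Integral = F(2) - F(-2) = 0.

Antiderivative: F(u) = (10*u**2*log(2*u**4/3 + 3*u**2 + 3) + 5*log(2*u**4/3 + 3*u**2 + 3) + 40)/(8*u**2 + 4); value = 0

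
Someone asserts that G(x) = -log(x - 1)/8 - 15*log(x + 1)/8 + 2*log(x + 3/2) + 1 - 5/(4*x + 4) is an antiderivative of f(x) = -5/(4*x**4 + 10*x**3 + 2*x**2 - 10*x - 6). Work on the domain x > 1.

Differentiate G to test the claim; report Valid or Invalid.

Valid. The derivative of G reproduces f.

d/dx[G] = -5/(4*x**4 + 10*x**3 + 2*x**2 - 10*x - 6)
This equals f(x) exactly, so the claim holds.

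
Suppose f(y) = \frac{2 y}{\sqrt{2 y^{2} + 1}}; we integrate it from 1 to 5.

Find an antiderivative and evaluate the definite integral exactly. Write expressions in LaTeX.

Antiderivative: F(y) = \sqrt{2 y^{2} + 1}; value = - \sqrt{3} + \sqrt{51}

f matches the chain-rule pattern g'(h)*h' with inner function h(y) = 2 y^{2} + 1; substituting u = h(y) collapses the integral.
F(y) = \sqrt{2 y^{2} + 1} is an antiderivative of f.
Check: d/dy[\sqrt{2 y^{2} + 1}] = \frac{2 y}{\sqrt{2 y^{2} + 1}} = f(y).
F(5) = \sqrt{51}; F(1) = \sqrt{3}.
Integral = F(5) - F(1) = - \sqrt{3} + \sqrt{51}.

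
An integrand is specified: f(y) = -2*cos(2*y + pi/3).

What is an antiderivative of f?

A first test for any F(y): its y-derivative must equal f(y) identically.
Check: d/dy[-sin(2*y + pi/3)] = -2*cos(2*y + pi/3) = f(y).

An antiderivative is F(y) = -sin(2*y + pi/3).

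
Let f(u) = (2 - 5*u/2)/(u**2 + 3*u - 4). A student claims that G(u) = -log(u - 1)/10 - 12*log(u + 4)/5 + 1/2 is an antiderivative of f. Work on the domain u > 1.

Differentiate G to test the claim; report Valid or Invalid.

Valid. The derivative of G reproduces f.

d/du[G] = (4 - 5*u)/(2*u**2 + 6*u - 8)
This equals f(u) exactly, so the claim holds.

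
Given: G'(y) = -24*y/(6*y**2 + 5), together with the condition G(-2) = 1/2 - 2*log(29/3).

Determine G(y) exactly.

G(y) = 1/2 - 2*log(2*y**2 + 5/3)

The substitution u = 2*y**2 + 5/3 works: G'(y) is exactly (dG/du)*(du/dy) for that inner function.
A general antiderivative is -2*log(2*y**2 + 5/3) + C.
The condition gives C = 1/2 - 2*log(29/3) - (-2*log(29/3)) = 1/2.
So G(y) = 1/2 - 2*log(2*y**2 + 5/3).
Check: d/dy[1/2 - 2*log(2*y**2 + 5/3)] = -24*y/(6*y**2 + 5) = G'(y).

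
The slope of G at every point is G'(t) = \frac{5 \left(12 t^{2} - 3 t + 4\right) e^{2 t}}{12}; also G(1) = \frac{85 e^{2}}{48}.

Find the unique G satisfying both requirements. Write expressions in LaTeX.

G'(t) has the shape u'v + uv' for u = \frac{5 t^{2}}{2} - \frac{25 t}{8} + \frac{115}{48} and v = e^{2 t} — it is the derivative of the product u*v.
A general antiderivative is \frac{\left(120 t^{2} - 150 t + 115\right) e^{2 t}}{48} + C.
The condition gives C = \frac{85 e^{2}}{48} - (\frac{85 e^{2}}{48}) = 0.
So G(t) = \frac{5 \left(24 t^{2} - 30 t + 23\right) e^{2 t}}{48}.
Check: d/dt[\frac{5 \left(24 t^{2} - 30 t + 23\right) e^{2 t}}{48}] = 5 t^{2} e^{2 t} - \frac{5 t e^{2 t}}{4} + \frac{5 e^{2 t}}{3}, which equals G'(t).

G(t) = \frac{5 \left(24 t^{2} - 30 t + 23\right) e^{2 t}}{48}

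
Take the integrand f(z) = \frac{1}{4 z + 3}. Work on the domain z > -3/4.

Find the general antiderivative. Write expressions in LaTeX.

Differentiate the proposed F(z) back; it has to land on f(z) exactly.
Check: d/dz[\frac{\log{\left(4 z + 3 \right)}}{4}] = \frac{1}{4 z + 3} = f(z).

F(z) = \frac{\log{\left(4 z + 3 \right)}}{4} + C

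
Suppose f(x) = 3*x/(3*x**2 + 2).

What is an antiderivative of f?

An antiderivative is F(x) = log(3*x**2 + 2)/2.

The substitution u = 3*x**2 + 2 works: f is exactly (dF/du)*(du/dx) for that inner function.
Check: d/dx[log(3*x**2 + 2)/2] = 3*x/(3*x**2 + 2) = f(x).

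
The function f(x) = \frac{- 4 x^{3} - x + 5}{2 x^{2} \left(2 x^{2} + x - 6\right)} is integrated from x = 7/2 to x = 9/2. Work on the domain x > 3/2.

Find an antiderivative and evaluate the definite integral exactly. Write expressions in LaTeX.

The denominator factors as 2 x^{2} \left(x + 2\right) \left(2 x - 3\right); partial fractions split f into directly integrable pieces: - \frac{40}{63 \left(2 x - 3\right)} - \frac{39}{56 \left(x + 2\right)} + \frac{1}{72 x} - \frac{5}{12 x^{2}}.
F(x) = - \frac{- 7 x \log{\left(x \right)} + 160 x \log{\left(x - \frac{3}{2} \right)} + 351 x \log{\left(x + 2 \right)} - 210}{504 x} is an antiderivative of f.
Check: d/dx[- \frac{- 7 x \log{\left(x \right)} + 160 x \log{\left(x - \frac{3}{2} \right)} + 351 x \log{\left(x + 2 \right)} - 210}{504 x}] = \frac{- 4 x^{3} - x + 5}{4 x^{4} + 2 x^{3} - 12 x^{2}}, which equals f(x).
F(9/2) = - \frac{39 \log{\left(\frac{13}{2} \right)}}{56} - \frac{20 \log{\left(3 \right)}}{63} + \frac{\log{\left(\frac{9}{2} \right)}}{72} + \frac{5}{54}; F(7/2) = - \frac{39 \log{\left(\frac{11}{2} \right)}}{56} - \frac{20 \log{\left(2 \right)}}{63} + \frac{\log{\left(\frac{7}{2} \right)}}{72} + \frac{5}{42}.
Integral = F(9/2) - F(7/2) = - \frac{39 \log{\left(\frac{13}{2} \right)}}{56} - \frac{20 \log{\left(3 \right)}}{63} - \frac{5}{189} - \frac{\log{\left(\frac{7}{2} \right)}}{72} + \frac{\log{\left(\frac{9}{2} \right)}}{72} + \frac{20 \log{\left(2 \right)}}{63} + \frac{39 \log{\left(\frac{11}{2} \right)}}{56}.

Antiderivative: F(x) = - \frac{- 7 x \log{\left(x \right)} + 160 x \log{\left(x - \frac{3}{2} \right)} + 351 x \log{\left(x + 2 \right)} - 210}{504 x}; value = - \frac{39 \log{\left(\frac{13}{2} \right)}}{56} - \frac{20 \log{\left(3 \right)}}{63} - \frac{5}{189} - \frac{\log{\left(\frac{7}{2} \right)}}{72} + \frac{\log{\left(\frac{9}{2} \right)}}{72} + \frac{20 \log{\left(2 \right)}}{63} + \frac{39 \log{\left(\frac{11}{2} \right)}}{56}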